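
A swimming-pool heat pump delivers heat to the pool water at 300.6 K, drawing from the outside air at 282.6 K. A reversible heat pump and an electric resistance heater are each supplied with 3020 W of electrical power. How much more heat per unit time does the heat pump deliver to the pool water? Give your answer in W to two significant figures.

The reservoir spacing is ΔT = 300.6 − 282.6 = 18.00 K.
COP_Carnot = T_H/ΔT = 300.60/18.00 = 16.70.
The heat pump delivers Q̇_H = COP × Ẇ = 50430 W; the resistance heater delivers Ẇ = 3020 W.
Extra = (COP − 1)·Ẇ = 47410 W.

47000 W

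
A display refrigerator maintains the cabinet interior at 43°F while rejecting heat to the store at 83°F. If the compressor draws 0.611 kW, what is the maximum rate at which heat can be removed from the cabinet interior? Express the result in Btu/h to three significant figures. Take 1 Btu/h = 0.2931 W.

In absolute terms T_C = 279.26 K and T_H = 301.48 K, so ΔT = 22.22 K.
COP_Carnot = T_C/ΔT = 279.26/22.22 = 12.57.
Q̇_max = COP_Carnot × Ẇ = 12.57 × 0.6110 kW = 7.678 kW = 26200 Btu/h.

26200 Btu/h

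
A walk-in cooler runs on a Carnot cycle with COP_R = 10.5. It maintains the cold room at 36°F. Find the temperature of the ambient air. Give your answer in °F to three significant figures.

COP_R = T_C/(T_H − T_C) gives T_H − T_C = T_C/COP.
With T_C = 275.37 K, T_H = 275.37 × (1 + 1/10.5) = 301.60 K.
Converting, 301.60 K = 83.21°F.

83.2 °F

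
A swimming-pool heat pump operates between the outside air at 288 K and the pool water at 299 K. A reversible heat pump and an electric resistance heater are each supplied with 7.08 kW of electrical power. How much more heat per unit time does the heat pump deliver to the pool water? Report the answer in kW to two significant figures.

190 kW

The reservoir spacing is ΔT = 299 − 288 = 11.00 K.
COP_Carnot = T_H/ΔT = 299.00/11.00 = 27.18.
The heat pump delivers Q̇_H = COP × Ẇ = 192.4 kW; the resistance heater delivers Ẇ = 7.080 kW.
Extra = (COP − 1)·Ẇ = 185.4 kW.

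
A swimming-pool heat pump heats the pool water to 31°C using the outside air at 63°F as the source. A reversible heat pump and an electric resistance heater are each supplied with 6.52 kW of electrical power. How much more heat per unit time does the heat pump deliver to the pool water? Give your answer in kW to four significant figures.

137.4 kW

In absolute terms T_C = 290.37 K and T_H = 304.15 K, so ΔT = 13.78 K.
COP_Carnot = T_H/ΔT = 304.15/13.78 = 22.08.
The heat pump delivers Q̇_H = COP × Ẇ = 143.9 kW; the resistance heater delivers Ẇ = 6.520 kW.
Extra = (COP − 1)·Ẇ = 137.4 kW.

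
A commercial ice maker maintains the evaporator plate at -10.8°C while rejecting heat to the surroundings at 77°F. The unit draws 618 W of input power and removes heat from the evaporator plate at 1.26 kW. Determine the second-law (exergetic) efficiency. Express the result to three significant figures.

Converting, Q̇_C = 1.260 kW = 1260 W, so COP_actual = Q̇_C/Ẇ = 1260/618.0 = 2.039.
In absolute terms T_C = 262.35 K and T_H = 298.15 K, so ΔT = 35.80 K.
COP_Carnot = T_C/ΔT = 262.35/35.80 = 7.328.
η_II = COP_actual/COP_Carnot = 2.039/7.328 = 0.2782.

0.278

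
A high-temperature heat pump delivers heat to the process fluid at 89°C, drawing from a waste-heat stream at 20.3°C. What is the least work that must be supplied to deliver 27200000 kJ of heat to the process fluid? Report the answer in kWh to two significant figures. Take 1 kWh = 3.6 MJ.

In absolute terms T_C = 293.45 K and T_H = 362.15 K, so ΔT = 68.70 K.
The reversible limit is COP_HP = T_H/ΔT = 5.271, so W_min = Q_H/COP = Q_H·ΔT/T_H.
W_min = 27200000 × 68.70/362.15 = 5160000 kJ = 1433 kWh.

1400 kWh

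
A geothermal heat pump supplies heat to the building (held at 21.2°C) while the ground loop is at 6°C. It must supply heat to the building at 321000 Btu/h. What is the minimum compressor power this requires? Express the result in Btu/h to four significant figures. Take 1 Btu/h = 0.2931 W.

In absolute terms T_C = 279.15 K and T_H = 294.35 K, so ΔT = 15.20 K.
COP_Carnot = T_H/ΔT = 294.35/15.20 = 19.37.
Ẇ_min = Q̇/COP_Carnot = 321000/19.37 = 16580 Btu/h.

16580 Btu/h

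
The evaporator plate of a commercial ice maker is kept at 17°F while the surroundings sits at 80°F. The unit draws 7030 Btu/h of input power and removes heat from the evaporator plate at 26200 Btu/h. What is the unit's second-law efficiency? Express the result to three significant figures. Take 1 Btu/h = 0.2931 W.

0.493

COP_actual = Q̇_C/Ẇ = 26200/7030 = 3.727.
In absolute terms T_C = 264.82 K and T_H = 299.82 K, so ΔT = 35.00 K.
COP_Carnot = T_C/ΔT = 264.82/35.00 = 7.566.
η_II = COP_actual/COP_Carnot = 3.727/7.566 = 0.4926.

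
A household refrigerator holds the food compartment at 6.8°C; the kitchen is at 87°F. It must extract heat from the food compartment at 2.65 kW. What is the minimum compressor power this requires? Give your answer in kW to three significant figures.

0.225 kW

In absolute terms T_C = 279.95 K and T_H = 303.71 K, so ΔT = 23.76 K.
COP_Carnot = T_C/ΔT = 279.95/23.76 = 11.78.
Ẇ_min = Q̇/COP_Carnot = 2.650/11.78 = 0.2249 kW.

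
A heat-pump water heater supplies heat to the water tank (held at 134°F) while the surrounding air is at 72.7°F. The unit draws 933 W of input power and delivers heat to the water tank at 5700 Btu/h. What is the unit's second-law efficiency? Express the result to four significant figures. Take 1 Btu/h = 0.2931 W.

0.1849

Converting, Q̇_H = 5700 Btu/h = 1671 W, so COP_actual = Q̇_H/Ẇ = 1671/933.0 = 1.791.
In absolute terms T_C = 295.76 K and T_H = 329.82 K, so ΔT = 34.06 K.
COP_Carnot = T_H/ΔT = 329.82/34.06 = 9.685.
η_II = COP_actual/COP_Carnot = 1.791/9.685 = 0.1849.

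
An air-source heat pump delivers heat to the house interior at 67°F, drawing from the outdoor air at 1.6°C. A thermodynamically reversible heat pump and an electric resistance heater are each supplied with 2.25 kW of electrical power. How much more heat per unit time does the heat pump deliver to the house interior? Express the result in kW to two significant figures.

In absolute terms T_C = 274.75 K and T_H = 292.59 K, so ΔT = 17.84 K.
COP_Carnot = T_H/ΔT = 292.59/17.84 = 16.40.
The heat pump delivers Q̇_H = COP × Ẇ = 36.89 kW; the resistance heater delivers Ẇ = 2.250 kW.
Extra = (COP − 1)·Ẇ = 34.64 kW.

35 kW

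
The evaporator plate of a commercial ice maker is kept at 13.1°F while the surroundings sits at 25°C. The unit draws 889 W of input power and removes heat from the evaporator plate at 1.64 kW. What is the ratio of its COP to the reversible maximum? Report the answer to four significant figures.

Converting, Q̇_C = 1.640 kW = 1640 W, so COP_actual = Q̇_C/Ẇ = 1640/889.0 = 1.845.
In absolute terms T_C = 262.65 K and T_H = 298.15 K, so ΔT = 35.50 K.
COP_Carnot = T_C/ΔT = 262.65/35.50 = 7.399.
η_II = COP_actual/COP_Carnot = 1.845/7.399 = 0.2493.

0.2493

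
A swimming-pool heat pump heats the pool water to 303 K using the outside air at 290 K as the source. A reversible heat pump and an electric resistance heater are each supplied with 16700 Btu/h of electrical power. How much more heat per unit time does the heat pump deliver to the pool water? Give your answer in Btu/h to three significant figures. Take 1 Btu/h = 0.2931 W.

The reservoir spacing is ΔT = 303 − 290 = 13.00 K.
COP_Carnot = T_H/ΔT = 303.00/13.00 = 23.31.
The heat pump delivers Q̇_H = COP × Ẇ = 389200 Btu/h; the resistance heater delivers Ẇ = 16700 Btu/h.
Extra = (COP − 1)·Ẇ = 372500 Btu/h.

373000 Btu/h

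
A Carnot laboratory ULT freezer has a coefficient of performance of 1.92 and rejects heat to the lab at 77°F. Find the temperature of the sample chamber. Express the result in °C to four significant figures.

-77.11 °C

For a Carnot refrigerator COP_R = T_C/(T_H − T_C), so T_C = COP·T_H/(1 + COP).
With T_H = 298.15 K, T_C = 1.92 × 298.15/2.920 = 196.04 K.
Converting, 196.04 K = -77.11°C.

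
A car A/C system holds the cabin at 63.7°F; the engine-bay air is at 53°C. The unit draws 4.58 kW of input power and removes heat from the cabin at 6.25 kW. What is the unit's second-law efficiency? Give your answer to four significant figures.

COP_actual = Q̇_C/Ẇ = 6.250/4.580 = 1.365.
In absolute terms T_C = 290.76 K and T_H = 326.15 K, so ΔT = 35.39 K.
COP_Carnot = T_C/ΔT = 290.76/35.39 = 8.216.
η_II = COP_actual/COP_Carnot = 1.365/8.216 = 0.1661.

0.1661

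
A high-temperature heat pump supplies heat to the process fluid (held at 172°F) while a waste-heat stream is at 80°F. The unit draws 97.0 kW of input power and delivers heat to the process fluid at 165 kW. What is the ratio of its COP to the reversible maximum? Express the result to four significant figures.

COP_actual = Q̇_H/Ẇ = 165.0/97.00 = 1.701.
In absolute terms T_C = 299.82 K and T_H = 350.93 K, so ΔT = 51.11 K.
COP_Carnot = T_H/ΔT = 350.93/51.11 = 6.866.
η_II = COP_actual/COP_Carnot = 1.701/6.866 = 0.2477.

0.2477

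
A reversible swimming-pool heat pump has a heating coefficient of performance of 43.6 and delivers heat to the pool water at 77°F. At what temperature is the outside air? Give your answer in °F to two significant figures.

COP_HP = T_H/(T_H − T_C) gives T_H − T_C = T_H/COP.
With T_H = 298.15 K, T_C = 298.15 × (1 − 1/43.6) = 291.31 K.
Converting, 291.31 K = 64.69°F.

65 °F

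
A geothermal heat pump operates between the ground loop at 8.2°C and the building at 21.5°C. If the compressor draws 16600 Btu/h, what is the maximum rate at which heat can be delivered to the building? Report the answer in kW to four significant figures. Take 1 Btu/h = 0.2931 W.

In absolute terms T_C = 281.35 K and T_H = 294.65 K, so ΔT = 13.30 K.
COP_Carnot = T_H/ΔT = 294.65/13.30 = 22.15.
Q̇_max = COP_Carnot × Ẇ = 22.15 × 16600 Btu/h = 367800 Btu/h = 107.8 kW.

107.8 kW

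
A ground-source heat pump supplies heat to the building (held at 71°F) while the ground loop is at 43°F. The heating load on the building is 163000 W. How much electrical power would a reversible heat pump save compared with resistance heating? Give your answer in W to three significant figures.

In absolute terms T_C = 279.26 K and T_H = 294.82 K, so ΔT = 15.56 K.
COP_Carnot = T_H/ΔT = 294.82/15.56 = 18.95.
Resistance heating needs Ẇ_res = Q̇_H = 163000 W; the reversible heat pump needs only Ẇ_hp = Q̇_H/COP = 8600 W.
Saving = 163000 − 8600 = 154400 W.

154000 W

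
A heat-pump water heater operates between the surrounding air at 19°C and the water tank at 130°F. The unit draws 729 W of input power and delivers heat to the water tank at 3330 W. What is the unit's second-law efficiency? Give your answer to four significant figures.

COP_actual = Q̇_H/Ẇ = 3330/729.0 = 4.568.
In absolute terms T_C = 292.15 K and T_H = 327.59 K, so ΔT = 35.44 K.
COP_Carnot = T_H/ΔT = 327.59/35.44 = 9.242.
η_II = COP_actual/COP_Carnot = 4.568/9.242 = 0.4942.

0.4942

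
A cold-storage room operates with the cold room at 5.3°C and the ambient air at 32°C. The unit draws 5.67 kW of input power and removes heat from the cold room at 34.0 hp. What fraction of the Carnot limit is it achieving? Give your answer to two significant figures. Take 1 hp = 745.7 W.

Converting, Q̇_C = 34.00 hp = 25.35 kW, so COP_actual = Q̇_C/Ẇ = 25.35/5.670 = 4.472.
In absolute terms T_C = 278.45 K and T_H = 305.15 K, so ΔT = 26.70 K.
COP_Carnot = T_C/ΔT = 278.45/26.70 = 10.43.
η_II = COP_actual/COP_Carnot = 4.472/10.43 = 0.4288.

0.43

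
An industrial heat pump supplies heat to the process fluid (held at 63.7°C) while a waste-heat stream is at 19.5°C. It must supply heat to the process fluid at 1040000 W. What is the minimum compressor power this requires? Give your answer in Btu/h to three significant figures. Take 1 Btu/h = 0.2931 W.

466000 Btu/h

In absolute terms T_C = 292.65 K and T_H = 336.85 K, so ΔT = 44.20 K.
COP_Carnot = T_H/ΔT = 336.85/44.20 = 7.621.
Ẇ_min = Q̇/COP_Carnot = 1040000/7.621 = 136500 W = 465600 Btu/h.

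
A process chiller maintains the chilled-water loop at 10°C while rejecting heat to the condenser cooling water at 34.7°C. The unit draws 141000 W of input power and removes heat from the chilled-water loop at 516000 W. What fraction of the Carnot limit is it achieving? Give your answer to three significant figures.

COP_actual = Q̇_C/Ẇ = 516000/141000 = 3.660.
In absolute terms T_C = 283.15 K and T_H = 307.85 K, so ΔT = 24.70 K.
COP_Carnot = T_C/ΔT = 283.15/24.70 = 11.46.
η_II = COP_actual/COP_Carnot = 3.660/11.46 = 0.3192.

0.319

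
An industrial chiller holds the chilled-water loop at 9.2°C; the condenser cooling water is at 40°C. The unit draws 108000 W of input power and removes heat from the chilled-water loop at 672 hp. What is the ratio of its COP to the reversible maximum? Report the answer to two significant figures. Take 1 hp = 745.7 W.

0.51

Converting, Q̇_C = 672.0 hp = 501100 W, so COP_actual = Q̇_C/Ẇ = 501100/108000 = 4.640.
In absolute terms T_C = 282.35 K and T_H = 313.15 K, so ΔT = 30.80 K.
COP_Carnot = T_C/ΔT = 282.35/30.80 = 9.167.
η_II = COP_actual/COP_Carnot = 4.640/9.167 = 0.5061.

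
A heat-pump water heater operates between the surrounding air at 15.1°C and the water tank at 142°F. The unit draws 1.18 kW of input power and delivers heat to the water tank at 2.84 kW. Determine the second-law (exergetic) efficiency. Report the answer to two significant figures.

COP_actual = Q̇_H/Ẇ = 2.840/1.180 = 2.407.
In absolute terms T_C = 288.25 K and T_H = 334.26 K, so ΔT = 46.01 K.
COP_Carnot = T_H/ΔT = 334.26/46.01 = 7.265.
η_II = COP_actual/COP_Carnot = 2.407/7.265 = 0.3313.

0.33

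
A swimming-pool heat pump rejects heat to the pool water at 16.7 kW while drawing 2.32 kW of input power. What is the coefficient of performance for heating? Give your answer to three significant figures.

7.20

The first law gives Q̇_H = Q̇_C + Ẇ, so the three rates are Q̇_C = 14.38, Q̇_H = 16.70, Ẇ = 2.320 kW.
COP_HP = Q̇_H/Ẇ = 16.70/2.320 = 7.198.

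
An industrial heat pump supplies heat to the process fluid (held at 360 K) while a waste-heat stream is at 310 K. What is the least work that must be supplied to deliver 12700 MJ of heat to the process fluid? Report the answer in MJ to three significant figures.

The reservoir spacing is ΔT = 360 − 310 = 50.00 K.
The reversible limit is COP_HP = T_H/ΔT = 7.200, so W_min = Q_H/COP = Q_H·ΔT/T_H.
W_min = 12700 × 50.00/360.00 = 1764 MJ.

1760 MJ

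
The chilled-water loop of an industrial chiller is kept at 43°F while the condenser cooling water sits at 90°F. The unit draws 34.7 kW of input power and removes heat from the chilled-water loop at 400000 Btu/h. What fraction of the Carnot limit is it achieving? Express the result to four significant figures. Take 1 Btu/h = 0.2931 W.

0.3159

Converting, Q̇_C = 400000 Btu/h = 117.2 kW, so COP_actual = Q̇_C/Ẇ = 117.2/34.70 = 3.379.
In absolute terms T_C = 279.26 K and T_H = 305.37 K, so ΔT = 26.11 K.
COP_Carnot = T_C/ΔT = 279.26/26.11 = 10.70.
η_II = COP_actual/COP_Carnot = 3.379/10.70 = 0.3159.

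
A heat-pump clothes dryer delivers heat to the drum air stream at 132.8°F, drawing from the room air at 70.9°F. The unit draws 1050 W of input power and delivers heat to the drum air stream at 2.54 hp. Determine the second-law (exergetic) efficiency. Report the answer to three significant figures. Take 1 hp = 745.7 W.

0.188

Converting, Q̇_H = 2.540 hp = 1894 W, so COP_actual = Q̇_H/Ẇ = 1894/1050 = 1.804.
In absolute terms T_C = 294.76 K and T_H = 329.15 K, so ΔT = 34.39 K.
COP_Carnot = T_H/ΔT = 329.15/34.39 = 9.571.
η_II = COP_actual/COP_Carnot = 1.804/9.571 = 0.1885.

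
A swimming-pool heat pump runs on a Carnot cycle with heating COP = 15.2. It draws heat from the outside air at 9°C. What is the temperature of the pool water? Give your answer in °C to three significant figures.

COP_HP = T_H/(T_H − T_C) rearranges to T_H = COP·T_C/(COP − 1).
With T_C = 282.15 K, T_H = 15.2 × 282.15/14.20 = 302.02 K.
Converting, 302.02 K = 28.87°C.

28.9 °C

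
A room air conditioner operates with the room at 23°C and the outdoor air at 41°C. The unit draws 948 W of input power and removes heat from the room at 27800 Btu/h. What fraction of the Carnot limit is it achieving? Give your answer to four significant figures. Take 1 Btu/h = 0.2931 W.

Converting, Q̇_C = 27800 Btu/h = 8148 W, so COP_actual = Q̇_C/Ẇ = 8148/948.0 = 8.595.
In absolute terms T_C = 296.15 K and T_H = 314.15 K, so ΔT = 18.00 K.
COP_Carnot = T_C/ΔT = 296.15/18.00 = 16.45.
η_II = COP_actual/COP_Carnot = 8.595/16.45 = 0.5224.

0.5224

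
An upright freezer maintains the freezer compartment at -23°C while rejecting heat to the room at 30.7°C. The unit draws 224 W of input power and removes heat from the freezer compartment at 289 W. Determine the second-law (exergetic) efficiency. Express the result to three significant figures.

0.277

COP_actual = Q̇_C/Ẇ = 289.0/224.0 = 1.290.
In absolute terms T_C = 250.15 K and T_H = 303.85 K, so ΔT = 53.70 K.
COP_Carnot = T_C/ΔT = 250.15/53.70 = 4.658.
η_II = COP_actual/COP_Carnot = 1.290/4.658 = 0.2770.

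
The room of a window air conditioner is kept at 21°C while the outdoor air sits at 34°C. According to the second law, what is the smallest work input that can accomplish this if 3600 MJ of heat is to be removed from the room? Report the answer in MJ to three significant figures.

In absolute terms T_C = 294.15 K and T_H = 307.15 K, so ΔT = 13.00 K.
The reversible limit is COP_R = T_C/ΔT = 22.63, so W_min = Q_C/COP = Q_C·ΔT/T_C.
W_min = 3600 × 13.00/294.15 = 159.1 MJ.

159 MJ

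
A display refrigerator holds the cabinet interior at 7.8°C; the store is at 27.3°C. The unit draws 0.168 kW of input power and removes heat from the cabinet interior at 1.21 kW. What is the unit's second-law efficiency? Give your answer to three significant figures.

COP_actual = Q̇_C/Ẇ = 1.210/0.1680 = 7.202.
In absolute terms T_C = 280.95 K and T_H = 300.45 K, so ΔT = 19.50 K.
COP_Carnot = T_C/ΔT = 280.95/19.50 = 14.41.
η_II = COP_actual/COP_Carnot = 7.202/14.41 = 0.4999.

0.500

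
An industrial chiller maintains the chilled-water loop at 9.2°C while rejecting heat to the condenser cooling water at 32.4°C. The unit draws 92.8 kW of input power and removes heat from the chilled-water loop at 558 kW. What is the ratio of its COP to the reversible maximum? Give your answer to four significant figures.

COP_actual = Q̇_C/Ẇ = 558.0/92.80 = 6.013.
In absolute terms T_C = 282.35 K and T_H = 305.55 K, so ΔT = 23.20 K.
COP_Carnot = T_C/ΔT = 282.35/23.20 = 12.17.
η_II = COP_actual/COP_Carnot = 6.013/12.17 = 0.4941.

0.4941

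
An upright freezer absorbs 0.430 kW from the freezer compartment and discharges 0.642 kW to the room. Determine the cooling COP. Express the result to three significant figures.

2.03

The first law gives Q̇_H = Q̇_C + Ẇ, so the three rates are Q̇_C = 0.4300, Q̇_H = 0.6420, Ẇ = 0.2120 kW.
COP_R = Q̇_C/Ẇ = 0.4300/0.2120 = 2.028.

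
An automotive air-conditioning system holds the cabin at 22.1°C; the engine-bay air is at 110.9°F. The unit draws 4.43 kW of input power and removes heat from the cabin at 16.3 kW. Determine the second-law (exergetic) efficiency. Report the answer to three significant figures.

0.271

COP_actual = Q̇_C/Ẇ = 16.30/4.430 = 3.679.
In absolute terms T_C = 295.25 K and T_H = 316.98 K, so ΔT = 21.73 K.
COP_Carnot = T_C/ΔT = 295.25/21.73 = 13.59.
η_II = COP_actual/COP_Carnot = 3.679/13.59 = 0.2708.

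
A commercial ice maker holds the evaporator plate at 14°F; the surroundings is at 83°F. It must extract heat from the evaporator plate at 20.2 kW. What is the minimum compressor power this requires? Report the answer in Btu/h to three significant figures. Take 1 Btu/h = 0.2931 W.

In absolute terms T_C = 263.15 K and T_H = 301.48 K, so ΔT = 38.33 K.
COP_Carnot = T_C/ΔT = 263.15/38.33 = 6.865.
Ẇ_min = Q̇/COP_Carnot = 20.20/6.865 = 2.943 kW = 10040 Btu/h.

10000 Btu/h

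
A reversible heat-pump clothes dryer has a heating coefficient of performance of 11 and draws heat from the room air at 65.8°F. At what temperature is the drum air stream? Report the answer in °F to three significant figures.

118 °F

COP_HP = T_H/(T_H − T_C) rearranges to T_H = COP·T_C/(COP − 1).
With T_C = 291.93 K, T_H = 11 × 291.93/10.00 = 321.12 K.
Converting, 321.12 K = 118.35°F.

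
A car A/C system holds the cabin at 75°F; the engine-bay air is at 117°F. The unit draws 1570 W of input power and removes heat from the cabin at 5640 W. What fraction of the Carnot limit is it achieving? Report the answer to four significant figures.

0.2822

COP_actual = Q̇_C/Ẇ = 5640/1570 = 3.592.
In absolute terms T_C = 297.04 K and T_H = 320.37 K, so ΔT = 23.33 K.
COP_Carnot = T_C/ΔT = 297.04/23.33 = 12.73.
η_II = COP_actual/COP_Carnot = 3.592/12.73 = 0.2822.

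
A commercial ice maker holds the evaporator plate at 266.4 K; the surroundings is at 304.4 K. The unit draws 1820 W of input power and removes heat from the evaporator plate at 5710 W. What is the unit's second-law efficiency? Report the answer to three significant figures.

COP_actual = Q̇_C/Ẇ = 5710/1820 = 3.137.
The reservoir spacing is ΔT = 304.4 − 266.4 = 38.00 K.
COP_Carnot = T_C/ΔT = 266.40/38.00 = 7.011.
η_II = COP_actual/COP_Carnot = 3.137/7.011 = 0.4475.

0.448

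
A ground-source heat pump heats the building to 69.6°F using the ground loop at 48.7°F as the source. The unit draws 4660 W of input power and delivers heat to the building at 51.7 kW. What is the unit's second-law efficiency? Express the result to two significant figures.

Converting, Q̇_H = 51.70 kW = 51700 W, so COP_actual = Q̇_H/Ẇ = 51700/4660 = 11.09.
In absolute terms T_C = 282.43 K and T_H = 294.04 K, so ΔT = 11.61 K.
COP_Carnot = T_H/ΔT = 294.04/11.61 = 25.32.
η_II = COP_actual/COP_Carnot = 11.09/25.32 = 0.4381.

0.44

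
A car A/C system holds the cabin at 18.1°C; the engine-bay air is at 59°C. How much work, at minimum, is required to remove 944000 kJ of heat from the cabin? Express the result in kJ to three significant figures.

In absolute terms T_C = 291.25 K and T_H = 332.15 K, so ΔT = 40.90 K.
The reversible limit is COP_R = T_C/ΔT = 7.121, so W_min = Q_C/COP = Q_C·ΔT/T_C.
W_min = 944000 × 40.90/291.25 = 132600 kJ.

133000 kJ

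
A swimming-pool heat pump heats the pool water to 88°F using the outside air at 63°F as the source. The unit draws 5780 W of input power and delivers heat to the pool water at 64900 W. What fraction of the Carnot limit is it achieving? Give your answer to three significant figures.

0.513

COP_actual = Q̇_H/Ẇ = 64900/5780 = 11.23.
In absolute terms T_C = 290.37 K and T_H = 304.26 K, so ΔT = 13.89 K.
COP_Carnot = T_H/ΔT = 304.26/13.89 = 21.91.
η_II = COP_actual/COP_Carnot = 11.23/21.91 = 0.5126.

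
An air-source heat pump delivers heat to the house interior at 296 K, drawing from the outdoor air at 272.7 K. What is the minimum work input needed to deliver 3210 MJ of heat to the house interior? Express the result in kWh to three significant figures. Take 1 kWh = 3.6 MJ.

70.2 kWh

The reservoir spacing is ΔT = 296 − 272.7 = 23.30 K.
The reversible limit is COP_HP = T_H/ΔT = 12.70, so W_min = Q_H/COP = Q_H·ΔT/T_H.
W_min = 3210 × 23.30/296.00 = 252.7 MJ = 70.19 kWh.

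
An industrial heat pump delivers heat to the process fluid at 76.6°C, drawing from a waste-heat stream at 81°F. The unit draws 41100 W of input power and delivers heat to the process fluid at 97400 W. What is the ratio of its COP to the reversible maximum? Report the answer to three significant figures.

COP_actual = Q̇_H/Ẇ = 97400/41100 = 2.370.
In absolute terms T_C = 300.37 K and T_H = 349.75 K, so ΔT = 49.38 K.
COP_Carnot = T_H/ΔT = 349.75/49.38 = 7.083.
η_II = COP_actual/COP_Carnot = 2.370/7.083 = 0.3346.

0.335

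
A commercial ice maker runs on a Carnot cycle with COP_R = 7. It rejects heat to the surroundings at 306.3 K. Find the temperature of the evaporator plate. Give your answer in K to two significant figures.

For a Carnot refrigerator COP_R = T_C/(T_H − T_C), so T_C = COP·T_H/(1 + COP).
With T_H = 306.30 K, T_C = 7 × 306.30/8.000 = 268.01 K.

270 K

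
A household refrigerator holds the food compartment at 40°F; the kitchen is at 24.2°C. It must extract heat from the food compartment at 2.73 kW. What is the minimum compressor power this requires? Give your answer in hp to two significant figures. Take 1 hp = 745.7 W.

0.26 hp

In absolute terms T_C = 277.59 K and T_H = 297.35 K, so ΔT = 19.76 K.
COP_Carnot = T_C/ΔT = 277.59/19.76 = 14.05.
Ẇ_min = Q̇/COP_Carnot = 2.730/14.05 = 0.1943 kW = 0.2605 hp.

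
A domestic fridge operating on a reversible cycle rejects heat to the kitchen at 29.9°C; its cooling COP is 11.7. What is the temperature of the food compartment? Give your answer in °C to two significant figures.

For a Carnot refrigerator COP_R = T_C/(T_H − T_C), so T_C = COP·T_H/(1 + COP).
With T_H = 303.05 K, T_C = 11.7 × 303.05/12.70 = 279.19 K.
Converting, 279.19 K = 6.04°C.

6.0 °C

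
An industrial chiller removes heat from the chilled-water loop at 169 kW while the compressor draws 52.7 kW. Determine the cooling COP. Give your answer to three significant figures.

3.21

The first law gives Q̇_H = Q̇_C + Ẇ, so the three rates are Q̇_C = 169.0, Q̇_H = 221.7, Ẇ = 52.70 kW.
COP_R = Q̇_C/Ẇ = 169.0/52.70 = 3.207.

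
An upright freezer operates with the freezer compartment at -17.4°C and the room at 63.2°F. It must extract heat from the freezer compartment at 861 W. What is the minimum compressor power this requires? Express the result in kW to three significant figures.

In absolute terms T_C = 255.75 K and T_H = 290.48 K, so ΔT = 34.73 K.
COP_Carnot = T_C/ΔT = 255.75/34.73 = 7.363.
Ẇ_min = Q̇/COP_Carnot = 861.0/7.363 = 116.9 W = 0.1169 kW.

0.117 kW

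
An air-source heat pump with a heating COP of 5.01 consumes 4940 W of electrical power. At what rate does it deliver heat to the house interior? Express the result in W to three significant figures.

24700 W

Q̇_H = COP_HP × Ẇ = 5.01 × 4940 = 24750 W.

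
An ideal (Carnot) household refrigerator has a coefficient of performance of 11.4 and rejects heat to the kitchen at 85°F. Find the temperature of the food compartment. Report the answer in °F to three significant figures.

For a Carnot refrigerator COP_R = T_C/(T_H − T_C), so T_C = COP·T_H/(1 + COP).
With T_H = 302.59 K, T_C = 11.4 × 302.59/12.40 = 278.19 K.
Converting, 278.19 K = 41.08°F.

41.1 °F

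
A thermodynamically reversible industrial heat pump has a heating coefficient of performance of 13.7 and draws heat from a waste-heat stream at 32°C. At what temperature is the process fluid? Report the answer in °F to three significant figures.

COP_HP = T_H/(T_H − T_C) rearranges to T_H = COP·T_C/(COP − 1).
With T_C = 305.15 K, T_H = 13.7 × 305.15/12.70 = 329.18 K.
Converting, 329.18 K = 132.85°F.

133 °F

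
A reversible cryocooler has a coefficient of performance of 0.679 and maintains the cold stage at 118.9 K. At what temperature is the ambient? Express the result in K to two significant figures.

COP_R = T_C/(T_H − T_C) gives T_H − T_C = T_C/COP.
With T_C = 118.90 K, T_H = 118.90 × (1 + 1/0.679) = 294.01 K.

290 K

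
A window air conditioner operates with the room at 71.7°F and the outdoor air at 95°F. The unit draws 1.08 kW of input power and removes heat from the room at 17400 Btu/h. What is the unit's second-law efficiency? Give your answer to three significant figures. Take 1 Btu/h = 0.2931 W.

0.207

Converting, Q̇_C = 17400 Btu/h = 5.100 kW, so COP_actual = Q̇_C/Ẇ = 5.100/1.080 = 4.722.
In absolute terms T_C = 295.21 K and T_H = 308.15 K, so ΔT = 12.94 K.
COP_Carnot = T_C/ΔT = 295.21/12.94 = 22.81.
η_II = COP_actual/COP_Carnot = 4.722/22.81 = 0.2071.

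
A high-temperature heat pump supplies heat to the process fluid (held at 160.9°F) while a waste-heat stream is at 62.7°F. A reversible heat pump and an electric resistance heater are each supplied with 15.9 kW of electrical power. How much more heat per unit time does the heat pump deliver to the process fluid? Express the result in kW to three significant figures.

In absolute terms T_C = 290.21 K and T_H = 344.76 K, so ΔT = 54.56 K.
COP_Carnot = T_H/ΔT = 344.76/54.56 = 6.319.
The heat pump delivers Q̇_H = COP × Ẇ = 100.5 kW; the resistance heater delivers Ẇ = 15.90 kW.
Extra = (COP − 1)·Ẇ = 84.58 kW.

84.6 kW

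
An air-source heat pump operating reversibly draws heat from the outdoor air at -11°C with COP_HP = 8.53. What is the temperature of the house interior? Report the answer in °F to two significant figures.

75 °F

COP_HP = T_H/(T_H − T_C) rearranges to T_H = COP·T_C/(COP − 1).
With T_C = 262.15 K, T_H = 8.53 × 262.15/7.530 = 296.96 K.
Converting, 296.96 K = 74.87°F.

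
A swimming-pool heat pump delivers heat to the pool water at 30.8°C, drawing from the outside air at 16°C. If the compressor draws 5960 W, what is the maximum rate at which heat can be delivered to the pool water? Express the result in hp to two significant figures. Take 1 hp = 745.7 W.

160 hp

In absolute terms T_C = 289.15 K and T_H = 303.95 K, so ΔT = 14.80 K.
COP_Carnot = T_H/ΔT = 303.95/14.80 = 20.54.
Q̇_max = COP_Carnot × Ẇ = 20.54 × 5960 W = 122400 W = 164.1 hp.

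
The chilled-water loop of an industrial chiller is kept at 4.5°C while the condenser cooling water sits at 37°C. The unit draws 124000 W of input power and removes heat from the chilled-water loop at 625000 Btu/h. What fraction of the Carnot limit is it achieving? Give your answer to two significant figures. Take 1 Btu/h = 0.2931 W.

Converting, Q̇_C = 625000 Btu/h = 183200 W, so COP_actual = Q̇_C/Ẇ = 183200/124000 = 1.477.
In absolute terms T_C = 277.65 K and T_H = 310.15 K, so ΔT = 32.50 K.
COP_Carnot = T_C/ΔT = 277.65/32.50 = 8.543.
η_II = COP_actual/COP_Carnot = 1.477/8.543 = 0.1729.

0.17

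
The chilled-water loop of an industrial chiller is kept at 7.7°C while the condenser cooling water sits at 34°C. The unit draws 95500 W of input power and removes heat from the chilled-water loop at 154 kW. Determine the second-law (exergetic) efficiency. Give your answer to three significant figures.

Converting, Q̇_C = 154.0 kW = 154000 W, so COP_actual = Q̇_C/Ẇ = 154000/95500 = 1.613.
In absolute terms T_C = 280.85 K and T_H = 307.15 K, so ΔT = 26.30 K.
COP_Carnot = T_C/ΔT = 280.85/26.30 = 10.68.
η_II = COP_actual/COP_Carnot = 1.613/10.68 = 0.1510.

0.151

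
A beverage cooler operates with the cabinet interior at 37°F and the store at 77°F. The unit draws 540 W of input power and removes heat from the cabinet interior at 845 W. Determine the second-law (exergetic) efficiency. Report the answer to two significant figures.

0.13

COP_actual = Q̇_C/Ẇ = 845.0/540.0 = 1.565.
In absolute terms T_C = 275.93 K and T_H = 298.15 K, so ΔT = 22.22 K.
COP_Carnot = T_C/ΔT = 275.93/22.22 = 12.42.
η_II = COP_actual/COP_Carnot = 1.565/12.42 = 0.1260.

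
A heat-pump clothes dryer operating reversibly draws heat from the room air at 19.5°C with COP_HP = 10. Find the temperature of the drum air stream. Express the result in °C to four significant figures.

COP_HP = T_H/(T_H − T_C) rearranges to T_H = COP·T_C/(COP − 1).
With T_C = 292.65 K, T_H = 10 × 292.65/9.000 = 325.17 K.
Converting, 325.17 K = 52.02°C.

52.02 °C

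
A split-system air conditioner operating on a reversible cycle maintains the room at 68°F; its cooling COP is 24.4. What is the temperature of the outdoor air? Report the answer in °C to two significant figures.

COP_R = T_C/(T_H − T_C) gives T_H − T_C = T_C/COP.
With T_C = 293.15 K, T_H = 293.15 × (1 + 1/24.4) = 305.16 K.
Converting, 305.16 K = 32.01°C.

32 °C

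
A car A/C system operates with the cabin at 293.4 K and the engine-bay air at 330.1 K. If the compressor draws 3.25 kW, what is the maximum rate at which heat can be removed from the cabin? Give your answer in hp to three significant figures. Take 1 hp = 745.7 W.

The reservoir spacing is ΔT = 330.1 − 293.4 = 36.70 K.
COP_Carnot = T_C/ΔT = 293.40/36.70 = 7.995.
Q̇_max = COP_Carnot × Ẇ = 7.995 × 3.250 kW = 25.98 kW = 34.84 hp.

34.8 hp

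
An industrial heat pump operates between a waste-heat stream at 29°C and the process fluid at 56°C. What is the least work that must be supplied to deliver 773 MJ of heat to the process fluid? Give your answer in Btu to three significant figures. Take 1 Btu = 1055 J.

In absolute terms T_C = 302.15 K and T_H = 329.15 K, so ΔT = 27.00 K.
The reversible limit is COP_HP = T_H/ΔT = 12.19, so W_min = Q_H/COP = Q_H·ΔT/T_H.
W_min = 773.0 × 27.00/329.15 = 63.41 MJ = 60100 Btu.

60100 Btu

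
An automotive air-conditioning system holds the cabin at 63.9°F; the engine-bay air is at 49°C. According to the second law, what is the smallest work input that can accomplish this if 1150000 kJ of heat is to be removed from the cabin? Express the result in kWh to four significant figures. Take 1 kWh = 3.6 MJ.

34.35 kWh

In absolute terms T_C = 290.87 K and T_H = 322.15 K, so ΔT = 31.28 K.
The reversible limit is COP_R = T_C/ΔT = 9.300, so W_min = Q_C/COP = Q_C·ΔT/T_C.
W_min = 1150000 × 31.28/290.87 = 123700 kJ = 34.35 kWh.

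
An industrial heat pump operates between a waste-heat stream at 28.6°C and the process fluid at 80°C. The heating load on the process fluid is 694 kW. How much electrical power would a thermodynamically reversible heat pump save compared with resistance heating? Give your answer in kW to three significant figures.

593 kW

In absolute terms T_C = 301.75 K and T_H = 353.15 K, so ΔT = 51.40 K.
COP_Carnot = T_H/ΔT = 353.15/51.40 = 6.871.
Resistance heating needs Ẇ_res = Q̇_H = 694.0 kW; the reversible heat pump needs only Ẇ_hp = Q̇_H/COP = 101.0 kW.
Saving = 694.0 − 101.0 = 593.0 kW.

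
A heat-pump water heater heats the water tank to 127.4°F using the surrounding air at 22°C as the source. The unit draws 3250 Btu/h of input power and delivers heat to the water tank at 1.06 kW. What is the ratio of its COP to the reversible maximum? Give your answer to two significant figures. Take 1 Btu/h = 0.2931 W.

0.11

Converting, Q̇_H = 1.060 kW = 3617 Btu/h, so COP_actual = Q̇_H/Ẇ = 3617/3250 = 1.113.
In absolute terms T_C = 295.15 K and T_H = 326.15 K, so ΔT = 31.00 K.
COP_Carnot = T_H/ΔT = 326.15/31.00 = 10.52.
η_II = COP_actual/COP_Carnot = 1.113/10.52 = 0.1058.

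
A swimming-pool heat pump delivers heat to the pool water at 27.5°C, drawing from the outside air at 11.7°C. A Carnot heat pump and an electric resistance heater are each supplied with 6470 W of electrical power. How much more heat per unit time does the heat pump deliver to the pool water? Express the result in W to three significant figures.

117000 W

In absolute terms T_C = 284.85 K and T_H = 300.65 K, so ΔT = 15.80 K.
COP_Carnot = T_H/ΔT = 300.65/15.80 = 19.03.
The heat pump delivers Q̇_H = COP × Ẇ = 123100 W; the resistance heater delivers Ẇ = 6470 W.
Extra = (COP − 1)·Ẇ = 116600 W.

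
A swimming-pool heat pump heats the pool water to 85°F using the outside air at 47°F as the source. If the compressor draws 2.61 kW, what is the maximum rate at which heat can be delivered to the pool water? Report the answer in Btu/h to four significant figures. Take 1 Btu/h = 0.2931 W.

127600 Btu/h

In absolute terms T_C = 281.48 K and T_H = 302.59 K, so ΔT = 21.11 K.
COP_Carnot = T_H/ΔT = 302.59/21.11 = 14.33.
Q̇_max = COP_Carnot × Ẇ = 14.33 × 2.610 kW = 37.41 kW = 127600 Btu/h.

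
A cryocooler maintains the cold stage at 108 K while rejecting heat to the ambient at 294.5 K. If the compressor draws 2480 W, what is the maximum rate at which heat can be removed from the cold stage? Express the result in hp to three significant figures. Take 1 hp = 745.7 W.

1.93 hp

The reservoir spacing is ΔT = 294.5 − 108 = 186.5 K.
COP_Carnot = T_C/ΔT = 108.00/186.5 = 0.5791.
Q̇_max = COP_Carnot × Ẇ = 0.5791 × 2480 W = 1436 W = 1.926 hp.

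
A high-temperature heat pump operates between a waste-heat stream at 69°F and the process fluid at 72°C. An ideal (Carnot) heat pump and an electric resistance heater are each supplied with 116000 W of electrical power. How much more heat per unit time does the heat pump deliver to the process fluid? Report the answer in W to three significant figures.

662000 W

In absolute terms T_C = 293.71 K and T_H = 345.15 K, so ΔT = 51.44 K.
COP_Carnot = T_H/ΔT = 345.15/51.44 = 6.709.
The heat pump delivers Q̇_H = COP × Ẇ = 778300 W; the resistance heater delivers Ẇ = 116000 W.
Extra = (COP − 1)·Ẇ = 662300 W.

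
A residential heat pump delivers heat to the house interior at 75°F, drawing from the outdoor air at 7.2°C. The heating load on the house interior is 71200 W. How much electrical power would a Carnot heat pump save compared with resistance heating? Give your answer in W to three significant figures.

In absolute terms T_C = 280.35 K and T_H = 297.04 K, so ΔT = 16.69 K.
COP_Carnot = T_H/ΔT = 297.04/16.69 = 17.80.
Resistance heating needs Ẇ_res = Q̇_H = 71200 W; the reversible heat pump needs only Ẇ_hp = Q̇_H/COP = 4000 W.
Saving = 71200 − 4000 = 67200 W.

67200 W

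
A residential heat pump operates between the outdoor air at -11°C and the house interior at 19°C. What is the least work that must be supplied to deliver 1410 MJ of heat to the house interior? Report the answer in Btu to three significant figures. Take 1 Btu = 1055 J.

137000 Btu

In absolute terms T_C = 262.15 K and T_H = 292.15 K, so ΔT = 30.00 K.
The reversible limit is COP_HP = T_H/ΔT = 9.738, so W_min = Q_H/COP = Q_H·ΔT/T_H.
W_min = 1410 × 30.00/292.15 = 144.8 MJ = 137200 Btu.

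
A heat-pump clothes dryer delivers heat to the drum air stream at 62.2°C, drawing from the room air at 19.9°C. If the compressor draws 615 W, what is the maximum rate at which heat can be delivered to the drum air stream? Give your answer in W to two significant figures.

4900 W

In absolute terms T_C = 293.05 K and T_H = 335.35 K, so ΔT = 42.30 K.
COP_Carnot = T_H/ΔT = 335.35/42.30 = 7.928.
Q̇_max = COP_Carnot × Ẇ = 7.928 × 615.0 W = 4876 W.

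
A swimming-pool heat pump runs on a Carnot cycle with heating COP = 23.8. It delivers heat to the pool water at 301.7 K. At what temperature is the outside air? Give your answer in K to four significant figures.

289.0 K

COP_HP = T_H/(T_H − T_C) gives T_H − T_C = T_H/COP.
With T_H = 301.70 K, T_C = 301.70 × (1 − 1/23.8) = 289.02 K.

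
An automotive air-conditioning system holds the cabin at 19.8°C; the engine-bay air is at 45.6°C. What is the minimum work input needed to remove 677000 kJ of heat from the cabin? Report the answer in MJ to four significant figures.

In absolute terms T_C = 292.95 K and T_H = 318.75 K, so ΔT = 25.80 K.
The reversible limit is COP_R = T_C/ΔT = 11.35, so W_min = Q_C/COP = Q_C·ΔT/T_C.
W_min = 677000 × 25.80/292.95 = 59620 kJ = 59.62 MJ.

59.62 MJ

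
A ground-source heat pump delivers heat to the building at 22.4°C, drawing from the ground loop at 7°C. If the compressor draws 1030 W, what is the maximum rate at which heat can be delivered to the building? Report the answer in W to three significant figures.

19800 W

In absolute terms T_C = 280.15 K and T_H = 295.55 K, so ΔT = 15.40 K.
COP_Carnot = T_H/ΔT = 295.55/15.40 = 19.19.
Q̇_max = COP_Carnot × Ẇ = 19.19 × 1030 W = 19770 W.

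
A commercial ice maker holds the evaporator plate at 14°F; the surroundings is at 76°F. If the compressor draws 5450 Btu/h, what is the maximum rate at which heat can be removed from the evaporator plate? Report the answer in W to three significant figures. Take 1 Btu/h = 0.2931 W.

In absolute terms T_C = 263.15 K and T_H = 297.59 K, so ΔT = 34.44 K.
COP_Carnot = T_C/ΔT = 263.15/34.44 = 7.640.
Q̇_max = COP_Carnot × Ẇ = 7.640 × 5450 Btu/h = 41640 Btu/h = 12200 W.

12200 W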